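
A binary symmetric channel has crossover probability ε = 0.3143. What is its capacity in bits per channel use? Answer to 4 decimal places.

0.1019 bits

Binary symmetric channel: C = 1 − h₂(ε) where h₂ is the binary entropy function.
h₂(0.3143) = −0.3143·log₂0.3143 − 0.6857·log₂0.6857 = 0.8981.
C = 1 − 0.8981 = 0.1019 bits per channel use.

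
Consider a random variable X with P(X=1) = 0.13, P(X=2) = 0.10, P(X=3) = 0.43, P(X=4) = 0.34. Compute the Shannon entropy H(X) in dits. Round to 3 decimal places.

0.532 dits

H(X) = −Σ p·log₁₀ p.
  −(0.13)·log₁₀(0.13) = 0.1152
  −(0.10)·log₁₀(0.10) = 0.1000
  −(0.43)·log₁₀(0.43) = 0.1576
  −(0.34)·log₁₀(0.34) = 0.1593
Sum: 0.1152 + 0.1000 + 0.1576 + 0.1593 = 0.532 dits.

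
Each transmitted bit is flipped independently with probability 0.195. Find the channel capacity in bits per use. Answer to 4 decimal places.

0.2882 bits

Binary symmetric channel: C = 1 − h₂(ε) where h₂ is the binary entropy function.
h₂(0.195) = −0.195·log₂0.195 − 0.805·log₂0.805 = 0.7118.
C = 1 − 0.7118 = 0.2882 bits per channel use.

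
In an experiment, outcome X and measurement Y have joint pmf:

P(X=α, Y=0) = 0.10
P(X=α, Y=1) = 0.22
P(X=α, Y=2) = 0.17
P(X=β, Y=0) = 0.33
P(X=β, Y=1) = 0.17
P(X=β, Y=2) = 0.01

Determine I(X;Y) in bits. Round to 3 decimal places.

Marginals: p(X) = (0.4900, 0.5100), p(Y) = (0.4300, 0.3900, 0.1800).
I(X;Y) = H(X) + H(Y) − H(X,Y).
H(X) = 0.9997, H(Y) = 1.4987, H(X,Y) = 2.2762.
I(X;Y) = 0.9997 + 1.4987 − 2.2762 = 0.222 bits.

0.222 bits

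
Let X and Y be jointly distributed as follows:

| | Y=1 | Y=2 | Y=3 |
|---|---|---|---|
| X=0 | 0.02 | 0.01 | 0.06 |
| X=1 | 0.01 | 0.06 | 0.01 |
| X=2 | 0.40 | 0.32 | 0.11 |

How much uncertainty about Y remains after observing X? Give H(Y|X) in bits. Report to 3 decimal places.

Chain rule: H(Y|X) = H(X,Y) − H(X).
Marginals: p(X) = (0.0900, 0.0800, 0.8300), p(Y) = (0.4300, 0.3900, 0.1800).
H(X,Y) = 2.2044 bits; H(X) = 0.8273 bits.
H(Y|X) = 2.2044 − 0.8273 = 1.377 bits.

1.377 bits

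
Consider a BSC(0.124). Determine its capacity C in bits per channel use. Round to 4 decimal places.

Binary symmetric channel: C = 1 − h₂(ε) where h₂ is the binary entropy function.
h₂(0.124) = −0.124·log₂0.124 − 0.876·log₂0.876 = 0.5408.
C = 1 − 0.5408 = 0.4592 bits per channel use.

0.4592 bits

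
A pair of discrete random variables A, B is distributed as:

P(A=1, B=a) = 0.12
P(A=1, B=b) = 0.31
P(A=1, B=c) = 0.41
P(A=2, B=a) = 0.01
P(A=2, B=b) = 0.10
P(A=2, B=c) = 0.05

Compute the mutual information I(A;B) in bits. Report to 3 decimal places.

0.027 bits

Marginals: p(A) = (0.8400, 0.1600), p(B) = (0.1300, 0.4100, 0.4600).
I(A;B) = Σ p(x,y)·log₂[p(x,y)/(p(x)p(y))].
  (1,a): 0.12·log₂(1.0989) = 0.0163
  (1,b): 0.31·log₂(0.9001) = -0.0471
  (1,c): 0.41·log₂(1.0611) = 0.0351
  (2,a): 0.01·log₂(0.4808) = -0.0106
  (2,b): 0.10·log₂(1.5244) = 0.0608
  (2,c): 0.05·log₂(0.6793) = -0.0279
Sum = 0.027 bits.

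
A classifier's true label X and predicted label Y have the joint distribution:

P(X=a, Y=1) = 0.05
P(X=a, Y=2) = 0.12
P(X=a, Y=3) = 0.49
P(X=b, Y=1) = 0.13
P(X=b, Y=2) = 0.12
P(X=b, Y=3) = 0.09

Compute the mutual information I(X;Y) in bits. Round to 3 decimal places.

Marginals: p(X) = (0.6600, 0.3400), p(Y) = (0.1800, 0.2400, 0.5800).
I(X;Y) = H(X) + H(Y) − H(X,Y).
H(X) = 0.9248, H(Y) = 1.3952, H(X,Y) = 2.1498.
I(X;Y) = 0.9248 + 1.3952 − 2.1498 = 0.170 bits.

0.170 bits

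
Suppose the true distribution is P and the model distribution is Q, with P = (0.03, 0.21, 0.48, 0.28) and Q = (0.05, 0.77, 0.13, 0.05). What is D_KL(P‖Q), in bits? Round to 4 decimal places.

1.1847 bits

D(P‖Q) = Σ p·log₂(p/q).
  0.03·log₂(0.03/0.05) = -0.02211
  0.21·log₂(0.21/0.77) = -0.39364
  0.48·log₂(0.48/0.13) = 0.90457
  0.28·log₂(0.28/0.05) = 0.69592
D(P‖Q) = 1.1847 bits.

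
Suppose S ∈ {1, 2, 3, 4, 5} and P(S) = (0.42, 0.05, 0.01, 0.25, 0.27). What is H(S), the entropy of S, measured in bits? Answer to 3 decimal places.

1.818 bits

H(S) = −Σ p·log₂ p.
  −(0.42)·log₂(0.42) = 0.5256
  −(0.05)·log₂(0.05) = 0.2161
  −(0.01)·log₂(0.01) = 0.0664
  −(0.25)·log₂(0.25) = 0.5000
  −(0.27)·log₂(0.27) = 0.5100
Sum: 0.5256 + 0.2161 + 0.0664 + 0.5000 + 0.5100 = 1.818 bits.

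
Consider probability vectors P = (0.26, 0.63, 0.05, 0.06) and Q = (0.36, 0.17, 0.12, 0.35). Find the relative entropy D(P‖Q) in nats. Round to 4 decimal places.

D(P‖Q) = Σ p·ln(p/q).
  0.26·ln(0.26/0.36) = -0.08461
  0.63·ln(0.63/0.17) = 0.82525
  0.05·ln(0.05/0.12) = -0.04377
  0.06·ln(0.06/0.35) = -0.10582
D(P‖Q) = 0.5911 nats.

0.5911 nats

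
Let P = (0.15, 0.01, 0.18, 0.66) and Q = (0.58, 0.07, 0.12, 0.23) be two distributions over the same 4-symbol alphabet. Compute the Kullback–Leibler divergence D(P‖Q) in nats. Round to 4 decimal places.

0.5464 nats

D(P‖Q) = Σ p·ln(p/q).
  0.15·ln(0.15/0.58) = -0.20286
  0.01·ln(0.01/0.07) = -0.01946
  0.18·ln(0.18/0.12) = 0.07298
  0.66·ln(0.66/0.23) = 0.69575
D(P‖Q) = 0.5464 nats.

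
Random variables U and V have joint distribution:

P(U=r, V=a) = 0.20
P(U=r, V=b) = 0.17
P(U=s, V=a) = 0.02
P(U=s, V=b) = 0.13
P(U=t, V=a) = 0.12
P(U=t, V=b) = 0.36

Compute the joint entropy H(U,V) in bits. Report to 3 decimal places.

H(U,V) = −Σ p(x,y)·log₂ p(x,y) over all 6 cells.
  cell (r,a): −0.20·log₂0.20 = 0.4644
  cell (r,b): −0.17·log₂0.17 = 0.4346
  cell (s,a): −0.02·log₂0.02 = 0.1129
  cell (s,b): −0.13·log₂0.13 = 0.3826
  cell (t,a): −0.12·log₂0.12 = 0.3671
  cell (t,b): −0.36·log₂0.36 = 0.5306
Sum = 2.292 bits.

2.292 bits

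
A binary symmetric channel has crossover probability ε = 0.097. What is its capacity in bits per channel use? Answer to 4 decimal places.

Binary symmetric channel: C = 1 − h₂(ε) where h₂ is the binary entropy function.
h₂(0.097) = −0.097·log₂0.097 − 0.903·log₂0.903 = 0.4594.
C = 1 − 0.4594 = 0.5406 bits per channel use.

0.5406 bits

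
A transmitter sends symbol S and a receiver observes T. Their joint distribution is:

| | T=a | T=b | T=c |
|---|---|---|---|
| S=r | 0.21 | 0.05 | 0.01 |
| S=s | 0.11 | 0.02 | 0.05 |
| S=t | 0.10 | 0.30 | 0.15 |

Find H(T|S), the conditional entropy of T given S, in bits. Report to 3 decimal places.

Marginals: p(S) = (0.2700, 0.1800, 0.5500), p(T) = (0.4200, 0.3700, 0.2100).
H(T|S) = Σ p(S) · H(T|S=·).
  S=r: p=0.2700, H(T|S=r) = 0.9087
  S=s: p=0.1800, H(T|S=s) = 1.2997
  S=t: p=0.5500, H(T|S=t) = 1.4354
Weighted sum = 1.269 bits.

1.269 bits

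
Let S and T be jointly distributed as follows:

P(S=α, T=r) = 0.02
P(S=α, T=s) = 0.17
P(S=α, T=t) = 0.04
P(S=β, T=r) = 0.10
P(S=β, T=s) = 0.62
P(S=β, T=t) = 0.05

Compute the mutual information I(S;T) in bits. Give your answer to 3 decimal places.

0.017 bits

Marginals: p(S) = (0.2300, 0.7700), p(T) = (0.1200, 0.7900, 0.0900).
I(S;T) = Σ p(x,y)·log₂[p(x,y)/(p(x)p(y))].
  (α,r): 0.02·log₂(0.7246) = -0.0093
  (α,s): 0.17·log₂(0.9356) = -0.0163
  (α,t): 0.04·log₂(1.9324) = 0.0380
  (β,r): 0.10·log₂(1.0823) = 0.0114
  (β,s): 0.62·log₂(1.0192) = 0.0170
  (β,t): 0.05·log₂(0.7215) = -0.0235
Sum = 0.017 bits.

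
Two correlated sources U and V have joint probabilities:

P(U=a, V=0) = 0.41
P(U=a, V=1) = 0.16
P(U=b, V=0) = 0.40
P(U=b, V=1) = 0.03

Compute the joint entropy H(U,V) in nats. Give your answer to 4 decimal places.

1.1305 nats

H(U,V) = −Σ p(x,y)·ln p(x,y) over all 4 cells.
  cell (a,0): −0.41·ln0.41 = 0.36556
  cell (a,1): −0.16·ln0.16 = 0.29321
  cell (b,0): −0.40·ln0.40 = 0.36652
  cell (b,1): −0.03·ln0.03 = 0.10520
Sum = 1.1305 nats.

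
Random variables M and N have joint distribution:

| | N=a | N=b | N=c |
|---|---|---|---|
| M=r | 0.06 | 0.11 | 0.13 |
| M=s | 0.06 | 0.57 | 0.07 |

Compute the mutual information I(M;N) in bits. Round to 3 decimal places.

0.140 bits

Marginals: p(M) = (0.3000, 0.7000), p(N) = (0.1200, 0.6800, 0.2000).
I(M;N) = H(M) + H(N) − H(M,N).
H(M) = 0.8813, H(N) = 1.2098, H(M,N) = 1.9508.
I(M;N) = 0.8813 + 1.2098 − 1.9508 = 0.140 bits.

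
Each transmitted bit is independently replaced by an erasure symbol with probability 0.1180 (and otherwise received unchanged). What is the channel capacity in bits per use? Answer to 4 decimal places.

0.8820 bits

Binary erasure channel: capacity C = 1 − ε.
C = 1 − 0.1180 = 0.8820 bits per channel use.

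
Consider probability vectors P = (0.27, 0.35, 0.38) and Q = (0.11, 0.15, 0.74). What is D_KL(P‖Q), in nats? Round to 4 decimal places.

D(P‖Q) = Σ p·ln(p/q).
  0.27·ln(0.27/0.11) = 0.24244
  0.35·ln(0.35/0.15) = 0.29655
  0.38·ln(0.38/0.74) = -0.25326
D(P‖Q) = 0.2857 nats.

0.2857 nats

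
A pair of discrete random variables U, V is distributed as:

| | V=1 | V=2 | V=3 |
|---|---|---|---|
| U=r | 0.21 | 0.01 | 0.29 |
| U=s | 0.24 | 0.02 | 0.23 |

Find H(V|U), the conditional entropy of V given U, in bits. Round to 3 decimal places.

1.152 bits

Marginals: p(U) = (0.5100, 0.4900), p(V) = (0.4500, 0.0300, 0.5200).
H(V|U) = Σ p(U) · H(V|U=·).
  U=r: p=0.5100, H(V|U=r) = 1.1014
  U=s: p=0.4900, H(V|U=s) = 1.2049
Weighted sum = 1.152 bits.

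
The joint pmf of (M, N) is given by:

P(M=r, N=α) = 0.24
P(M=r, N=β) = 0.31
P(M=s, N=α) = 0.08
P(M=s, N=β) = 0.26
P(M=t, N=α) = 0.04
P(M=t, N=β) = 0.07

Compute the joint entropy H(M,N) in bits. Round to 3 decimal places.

H(M,N) = −Σ p(x,y)·log₂ p(x,y) over all 6 cells.
  cell (r,α): −0.24·log₂0.24 = 0.4941
  cell (r,β): −0.31·log₂0.31 = 0.5238
  cell (s,α): −0.08·log₂0.08 = 0.2915
  cell (s,β): −0.26·log₂0.26 = 0.5053
  cell (t,α): −0.04·log₂0.04 = 0.1858
  cell (t,β): −0.07·log₂0.07 = 0.2686
Sum = 2.269 bits.

2.269 bits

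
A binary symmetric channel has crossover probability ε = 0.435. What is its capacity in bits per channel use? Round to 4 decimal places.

0.0122 bits

Binary symmetric channel: C = 1 − h₂(ε) where h₂ is the binary entropy function.
h₂(0.435) = −0.435·log₂0.435 − 0.565·log₂0.565 = 0.9878.
C = 1 − 0.9878 = 0.0122 bits per channel use.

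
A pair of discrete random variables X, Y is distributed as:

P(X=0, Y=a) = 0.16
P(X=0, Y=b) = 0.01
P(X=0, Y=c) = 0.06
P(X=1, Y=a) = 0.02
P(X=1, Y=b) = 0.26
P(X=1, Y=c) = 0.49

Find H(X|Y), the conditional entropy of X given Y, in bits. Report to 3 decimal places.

0.426 bits

Chain rule: H(X|Y) = H(X,Y) − H(Y).
Marginals: p(X) = (0.2300, 0.7700), p(Y) = (0.1800, 0.2700, 0.5500).
H(X,Y) = 1.8554 bits; H(Y) = 1.4297 bits.
H(X|Y) = 1.8554 − 1.4297 = 0.426 bits.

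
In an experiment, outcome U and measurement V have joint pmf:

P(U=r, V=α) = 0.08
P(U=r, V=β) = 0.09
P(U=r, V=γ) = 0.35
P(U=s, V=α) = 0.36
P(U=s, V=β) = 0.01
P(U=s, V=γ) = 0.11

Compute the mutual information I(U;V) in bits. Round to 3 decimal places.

0.286 bits

Marginals: p(U) = (0.5200, 0.4800), p(V) = (0.4400, 0.1000, 0.4600).
I(U;V) = Σ p(x,y)·log₂[p(x,y)/(p(x)p(y))].
  (r,α): 0.08·log₂(0.3497) = -0.1213
  (r,β): 0.09·log₂(1.7308) = 0.0712
  (r,γ): 0.35·log₂(1.4632) = 0.1922
  (s,α): 0.36·log₂(1.7045) = 0.2770
  (s,β): 0.01·log₂(0.2083) = -0.0226
  (s,γ): 0.11·log₂(0.4982) = -0.1106
Sum = 0.286 bits.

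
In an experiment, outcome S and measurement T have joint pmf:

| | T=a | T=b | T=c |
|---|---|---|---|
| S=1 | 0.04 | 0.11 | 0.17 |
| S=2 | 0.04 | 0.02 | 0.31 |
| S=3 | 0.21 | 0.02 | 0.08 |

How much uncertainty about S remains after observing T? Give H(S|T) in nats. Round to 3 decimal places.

Chain rule: H(S|T) = H(S,T) − H(T).
Marginals: p(S) = (0.3200, 0.3700, 0.3100), p(T) = (0.2900, 0.1500, 0.5600).
H(S,T) = 1.8509 nats; H(T) = 0.9682 nats.
H(S|T) = 1.8509 − 0.9682 = 0.883 nats.

0.883 nats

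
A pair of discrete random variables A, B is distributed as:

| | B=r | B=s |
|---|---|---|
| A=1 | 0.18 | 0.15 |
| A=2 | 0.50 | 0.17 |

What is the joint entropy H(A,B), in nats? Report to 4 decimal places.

H(A,B) = −Σ p(x,y)·ln p(x,y) over all 4 cells.
  cell (1,r): −0.18·ln0.18 = 0.30866
  cell (1,s): −0.15·ln0.15 = 0.28457
  cell (2,r): −0.50·ln0.50 = 0.34657
  cell (2,s): −0.17·ln0.17 = 0.30123
Sum = 1.2410 nats.

1.2410 nats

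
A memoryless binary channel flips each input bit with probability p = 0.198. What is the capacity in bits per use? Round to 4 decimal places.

Binary symmetric channel: C = 1 − h₂(ε) where h₂ is the binary entropy function.
h₂(0.198) = −0.198·log₂0.198 − 0.802·log₂0.802 = 0.7179.
C = 1 − 0.7179 = 0.2821 bits per channel use.

0.2821 bits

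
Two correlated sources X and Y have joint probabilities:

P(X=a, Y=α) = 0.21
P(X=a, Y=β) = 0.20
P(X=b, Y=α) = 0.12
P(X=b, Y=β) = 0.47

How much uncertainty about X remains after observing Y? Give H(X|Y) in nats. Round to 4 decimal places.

Marginals: p(X) = (0.4100, 0.5900), p(Y) = (0.3300, 0.6700).
H(X|Y) = Σ p(Y) · H(X|Y=·).
  Y=α: p=0.3300, H(X|Y=α) = 0.6555
  Y=β: p=0.6700, H(X|Y=β) = 0.6096
Weighted sum = 0.6247 nats.

0.6247 nats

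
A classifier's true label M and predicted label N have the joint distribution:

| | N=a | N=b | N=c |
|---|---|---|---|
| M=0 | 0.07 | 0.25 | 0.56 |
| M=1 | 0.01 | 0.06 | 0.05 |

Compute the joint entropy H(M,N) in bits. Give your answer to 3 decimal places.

H(M,N) = −Σ p(x,y)·log₂ p(x,y) over all 6 cells.
  cell (0,a): −0.07·log₂0.07 = 0.2686
  cell (0,b): −0.25·log₂0.25 = 0.5000
  cell (0,c): −0.56·log₂0.56 = 0.4684
  cell (1,a): −0.01·log₂0.01 = 0.0664
  cell (1,b): −0.06·log₂0.06 = 0.2435
  cell (1,c): −0.05·log₂0.05 = 0.2161
Sum = 1.763 bits.

1.763 bits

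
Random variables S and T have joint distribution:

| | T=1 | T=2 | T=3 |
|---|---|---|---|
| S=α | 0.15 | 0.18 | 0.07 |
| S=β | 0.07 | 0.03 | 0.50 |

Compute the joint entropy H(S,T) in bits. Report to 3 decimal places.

H(S,T) = −Σ p(x,y)·log₂ p(x,y) over all 6 cells.
  cell (α,1): −0.15·log₂0.15 = 0.4105
  cell (α,2): −0.18·log₂0.18 = 0.4453
  cell (α,3): −0.07·log₂0.07 = 0.2686
  cell (β,1): −0.07·log₂0.07 = 0.2686
  cell (β,2): −0.03·log₂0.03 = 0.1518
  cell (β,3): −0.50·log₂0.50 = 0.5000
Sum = 2.045 bits.

2.045 bits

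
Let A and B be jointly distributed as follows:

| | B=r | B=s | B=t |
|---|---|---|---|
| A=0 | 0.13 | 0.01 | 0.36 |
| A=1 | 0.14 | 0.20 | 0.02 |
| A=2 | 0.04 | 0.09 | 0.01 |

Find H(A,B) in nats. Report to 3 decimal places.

1.746 nats

H(A,B) = −Σ p(x,y)·ln p(x,y) over all 9 cells.
  cell (0,r): −0.13·ln0.13 = 0.2652
  cell (0,s): −0.01·ln0.01 = 0.0461
  cell (0,t): −0.36·ln0.36 = 0.3678
  cell (1,r): −0.14·ln0.14 = 0.2753
  cell (1,s): −0.20·ln0.20 = 0.3219
  cell (1,t): −0.02·ln0.02 = 0.0782
  cell (2,r): −0.04·ln0.04 = 0.1288
  cell (2,s): −0.09·ln0.09 = 0.2167
  cell (2,t): −0.01·ln0.01 = 0.0461
Sum = 1.746 nats.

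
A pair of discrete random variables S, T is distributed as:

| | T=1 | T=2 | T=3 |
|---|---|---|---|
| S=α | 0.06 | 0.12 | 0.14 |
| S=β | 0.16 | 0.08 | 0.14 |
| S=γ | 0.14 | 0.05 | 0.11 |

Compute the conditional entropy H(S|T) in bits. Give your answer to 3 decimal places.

1.522 bits

Chain rule: H(S|T) = H(S,T) − H(T).
Marginals: p(S) = (0.3200, 0.3800, 0.3000), p(T) = (0.3600, 0.2500, 0.3900).
H(S,T) = 3.0828 bits; H(T) = 1.5604 bits.
H(S|T) = 3.0828 − 1.5604 = 1.522 bits.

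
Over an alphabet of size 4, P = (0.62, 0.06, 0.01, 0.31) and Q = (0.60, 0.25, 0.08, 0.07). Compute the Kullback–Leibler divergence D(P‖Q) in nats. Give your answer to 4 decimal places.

D(P‖Q) = Σ p·ln(p/q).
  0.62·ln(0.62/0.60) = 0.02033
  0.06·ln(0.06/0.25) = -0.08563
  0.01·ln(0.01/0.08) = -0.02079
  0.31·ln(0.31/0.07) = 0.46130
D(P‖Q) = 0.3752 nats.

0.3752 nats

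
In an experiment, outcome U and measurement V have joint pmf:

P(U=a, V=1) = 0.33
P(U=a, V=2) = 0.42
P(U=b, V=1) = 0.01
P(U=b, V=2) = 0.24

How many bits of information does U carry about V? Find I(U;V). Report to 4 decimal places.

Marginals: p(U) = (0.7500, 0.2500), p(V) = (0.3400, 0.6600).
I(U;V) = H(U) + H(V) − H(U,V).
H(U) = 0.8113, H(V) = 0.9248, H(U,V) = 1.6140.
I(U;V) = 0.8113 + 0.9248 − 1.6140 = 0.1221 bits.

0.1221 bits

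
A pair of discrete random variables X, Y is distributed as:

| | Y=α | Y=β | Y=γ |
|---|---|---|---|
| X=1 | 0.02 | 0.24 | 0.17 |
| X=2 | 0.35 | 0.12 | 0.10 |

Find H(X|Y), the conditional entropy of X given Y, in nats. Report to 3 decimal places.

Marginals: p(X) = (0.4300, 0.5700), p(Y) = (0.3700, 0.3600, 0.2700).
H(X|Y) = Σ p(Y) · H(X|Y=·).
  Y=α: p=0.3700, H(X|Y=α) = 0.2103
  Y=β: p=0.3600, H(X|Y=β) = 0.6365
  Y=γ: p=0.2700, H(X|Y=γ) = 0.6592
Weighted sum = 0.485 nats.

0.485 nats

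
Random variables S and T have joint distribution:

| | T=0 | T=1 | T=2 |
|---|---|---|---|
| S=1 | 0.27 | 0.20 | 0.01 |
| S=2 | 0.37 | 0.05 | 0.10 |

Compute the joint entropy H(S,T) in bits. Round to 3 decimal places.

H(S,T) = −Σ p(x,y)·log₂ p(x,y) over all 6 cells.
  cell (1,0): −0.27·log₂0.27 = 0.5100
  cell (1,1): −0.20·log₂0.20 = 0.4644
  cell (1,2): −0.01·log₂0.01 = 0.0664
  cell (2,0): −0.37·log₂0.37 = 0.5307
  cell (2,1): −0.05·log₂0.05 = 0.2161
  cell (2,2): −0.10·log₂0.10 = 0.3322
Sum = 2.120 bits.

2.120 bits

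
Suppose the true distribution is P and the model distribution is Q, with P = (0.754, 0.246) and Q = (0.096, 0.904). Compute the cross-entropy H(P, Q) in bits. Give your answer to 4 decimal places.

2.5850 bits

H(P,Q) = −Σ p·log₂ q.
  −0.754·log₂(0.096) = 2.54914
  −0.246·log₂(0.904) = 0.03582
H(P,Q) = 2.5850 bits.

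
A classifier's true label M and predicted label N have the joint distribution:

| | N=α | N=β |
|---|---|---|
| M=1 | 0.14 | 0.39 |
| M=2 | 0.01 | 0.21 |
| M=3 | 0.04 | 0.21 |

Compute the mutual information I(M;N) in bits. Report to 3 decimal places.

Marginals: p(M) = (0.5300, 0.2200, 0.2500), p(N) = (0.1900, 0.8100).
I(M;N) = Σ p(x,y)·log₂[p(x,y)/(p(x)p(y))].
  (1,α): 0.14·log₂(1.3903) = 0.0666
  (1,β): 0.39·log₂(0.9085) = -0.0540
  (2,α): 0.01·log₂(0.2392) = -0.0206
  (2,β): 0.21·log₂(1.1785) = 0.0497
  (3,α): 0.04·log₂(0.8421) = -0.0099
  (3,β): 0.21·log₂(1.0370) = 0.0110
Sum = 0.043 bits.

0.043 bits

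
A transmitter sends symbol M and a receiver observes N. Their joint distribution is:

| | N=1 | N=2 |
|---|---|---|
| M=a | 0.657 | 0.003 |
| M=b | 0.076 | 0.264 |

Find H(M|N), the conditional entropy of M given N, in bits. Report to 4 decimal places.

Chain rule: H(M|N) = H(M,N) − H(N).
Marginals: p(M) = (0.6600, 0.3400), p(N) = (0.7330, 0.2670).
H(M,N) = 1.2131 bits; H(N) = 0.8371 bits.
H(M|N) = 1.2131 − 0.8371 = 0.3760 bits.

0.3760 bits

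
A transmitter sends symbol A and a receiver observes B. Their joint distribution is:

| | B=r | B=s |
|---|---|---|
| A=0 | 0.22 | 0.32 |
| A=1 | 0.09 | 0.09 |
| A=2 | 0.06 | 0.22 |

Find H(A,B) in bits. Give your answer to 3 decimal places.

H(A,B) = −Σ p(x,y)·log₂ p(x,y) over all 6 cells.
  cell (0,r): −0.22·log₂0.22 = 0.4806
  cell (0,s): −0.32·log₂0.32 = 0.5260
  cell (1,r): −0.09·log₂0.09 = 0.3127
  cell (1,s): −0.09·log₂0.09 = 0.3127
  cell (2,r): −0.06·log₂0.06 = 0.2435
  cell (2,s): −0.22·log₂0.22 = 0.4806
Sum = 2.356 bits.

2.356 bits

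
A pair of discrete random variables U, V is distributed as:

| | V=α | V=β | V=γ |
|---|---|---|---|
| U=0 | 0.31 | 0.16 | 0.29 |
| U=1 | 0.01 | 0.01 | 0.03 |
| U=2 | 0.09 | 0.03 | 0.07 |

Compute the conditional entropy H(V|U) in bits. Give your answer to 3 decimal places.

Marginals: p(U) = (0.7600, 0.0500, 0.1900), p(V) = (0.4100, 0.2000, 0.3900).
H(V|U) = Σ p(U) · H(V|U=·).
  U=0: p=0.7600, H(V|U=0) = 1.5313
  U=1: p=0.0500, H(V|U=1) = 1.3710
  U=2: p=0.1900, H(V|U=2) = 1.4618
Weighted sum = 1.510 bits.

1.510 bits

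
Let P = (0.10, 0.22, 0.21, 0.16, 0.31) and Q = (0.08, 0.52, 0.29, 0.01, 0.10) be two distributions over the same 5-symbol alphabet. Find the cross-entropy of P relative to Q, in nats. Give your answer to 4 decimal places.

2.1070 nats

H(P,Q) = −Σ p·ln q.
  −0.10·ln(0.08) = 0.25257
  −0.22·ln(0.52) = 0.14386
  −0.21·ln(0.29) = 0.25995
  −0.16·ln(0.01) = 0.73683
  −0.31·ln(0.10) = 0.71380
H(P,Q) = 2.1070 nats.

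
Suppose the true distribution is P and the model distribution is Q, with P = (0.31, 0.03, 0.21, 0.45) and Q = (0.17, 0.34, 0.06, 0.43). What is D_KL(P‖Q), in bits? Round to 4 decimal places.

D(P‖Q) = Σ p·log₂(p/q).
  0.31·log₂(0.31/0.17) = 0.26869
  0.03·log₂(0.03/0.34) = -0.10508
  0.21·log₂(0.21/0.06) = 0.37954
  0.45·log₂(0.45/0.43) = 0.02951
D(P‖Q) = 0.5727 bits.

0.5727 bits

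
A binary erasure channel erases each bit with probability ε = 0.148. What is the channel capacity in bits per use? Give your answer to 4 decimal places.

Binary erasure channel: capacity C = 1 − ε.
C = 1 − 0.148 = 0.8520 bits per channel use.

0.8520 bits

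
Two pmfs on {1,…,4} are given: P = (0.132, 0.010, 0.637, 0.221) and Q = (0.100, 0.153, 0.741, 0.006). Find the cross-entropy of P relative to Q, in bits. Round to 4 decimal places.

H(P,Q) = −Σ p·log₂ q.
  −0.132·log₂(0.100) = 0.43849
  −0.010·log₂(0.153) = 0.02708
  −0.637·log₂(0.741) = 0.27547
  −0.221·log₂(0.006) = 1.63116
H(P,Q) = 2.3722 bits.

2.3722 bits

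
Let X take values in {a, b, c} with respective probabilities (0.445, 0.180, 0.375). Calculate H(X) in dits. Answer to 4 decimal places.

0.4503 dits

H(X) = −Σ p·log₁₀ p.
  −(0.445)·log₁₀(0.445) = 0.15648
  −(0.180)·log₁₀(0.180) = 0.13405
  −(0.375)·log₁₀(0.375) = 0.15974
Sum: 0.15648 + 0.13405 + 0.15974 = 0.4503 dits.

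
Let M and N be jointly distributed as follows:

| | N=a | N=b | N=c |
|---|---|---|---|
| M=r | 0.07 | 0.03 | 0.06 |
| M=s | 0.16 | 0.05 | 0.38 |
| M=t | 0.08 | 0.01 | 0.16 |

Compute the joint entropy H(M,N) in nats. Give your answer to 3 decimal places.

1.812 nats

H(M,N) = −Σ p(x,y)·ln p(x,y) over all 9 cells.
  cell (r,a): −0.07·ln0.07 = 0.1861
  cell (r,b): −0.03·ln0.03 = 0.1052
  cell (r,c): −0.06·ln0.06 = 0.1688
  cell (s,a): −0.16·ln0.16 = 0.2932
  cell (s,b): −0.05·ln0.05 = 0.1498
  cell (s,c): −0.38·ln0.38 = 0.3677
  cell (t,a): −0.08·ln0.08 = 0.2021
  cell (t,b): −0.01·ln0.01 = 0.0461
  cell (t,c): −0.16·ln0.16 = 0.2932
Sum = 1.812 nats.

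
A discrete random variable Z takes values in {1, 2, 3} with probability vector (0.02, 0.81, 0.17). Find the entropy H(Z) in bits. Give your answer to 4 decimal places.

0.7937 bits

H(Z) = −Σ p·log₂ p.
  −(0.02)·log₂(0.02) = 0.11288
  −(0.81)·log₂(0.81) = 0.24625
  −(0.17)·log₂(0.17) = 0.43459
Sum: 0.11288 + 0.24625 + 0.43459 = 0.7937 bits.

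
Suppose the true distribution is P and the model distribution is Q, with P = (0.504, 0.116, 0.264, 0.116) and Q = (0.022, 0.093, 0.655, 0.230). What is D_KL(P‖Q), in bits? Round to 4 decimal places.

D(P‖Q) = Σ p·log₂(p/q).
  0.504·log₂(0.504/0.022) = 2.27700
  0.116·log₂(0.116/0.093) = 0.03698
  0.264·log₂(0.264/0.655) = -0.34609
  0.116·log₂(0.116/0.230) = -0.11455
D(P‖Q) = 1.8533 bits.

1.8533 bits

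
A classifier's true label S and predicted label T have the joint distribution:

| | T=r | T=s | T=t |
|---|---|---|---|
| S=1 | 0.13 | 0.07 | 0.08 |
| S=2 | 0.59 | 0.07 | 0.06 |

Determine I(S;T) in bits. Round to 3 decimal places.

0.087 bits

Marginals: p(S) = (0.2800, 0.7200), p(T) = (0.7200, 0.1400, 0.1400).
I(S;T) = H(S) + H(T) − H(S,T).
H(S) = 0.8555, H(T) = 1.1355, H(S,T) = 1.9039.
I(S;T) = 0.8555 + 1.1355 − 1.9039 = 0.087 bits.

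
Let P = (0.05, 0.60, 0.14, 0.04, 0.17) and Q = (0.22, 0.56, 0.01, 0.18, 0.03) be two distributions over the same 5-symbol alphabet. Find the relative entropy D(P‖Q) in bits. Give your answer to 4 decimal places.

0.8245 bits

D(P‖Q) = Σ p·log₂(p/q).
  0.05·log₂(0.05/0.22) = -0.10688
  0.60·log₂(0.60/0.56) = 0.05972
  0.14·log₂(0.14/0.01) = 0.53303
  0.04·log₂(0.04/0.18) = -0.08680
  0.17·log₂(0.17/0.03) = 0.42543
D(P‖Q) = 0.8245 bits.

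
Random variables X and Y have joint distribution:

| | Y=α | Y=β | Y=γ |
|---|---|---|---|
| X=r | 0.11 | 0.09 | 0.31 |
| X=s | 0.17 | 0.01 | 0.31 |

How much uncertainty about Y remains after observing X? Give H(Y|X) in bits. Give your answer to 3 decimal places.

1.212 bits

Marginals: p(X) = (0.5100, 0.4900), p(Y) = (0.2800, 0.1000, 0.6200).
H(Y|X) = Σ p(X) · H(Y|X=·).
  X=r: p=0.5100, H(Y|X=r) = 1.3555
  X=s: p=0.4900, H(Y|X=s) = 1.0623
Weighted sum = 1.212 bits.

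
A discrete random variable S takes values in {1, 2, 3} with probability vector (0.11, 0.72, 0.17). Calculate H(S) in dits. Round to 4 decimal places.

H(S) = −Σ p·log₁₀ p.
  −(0.11)·log₁₀(0.11) = 0.10545
  −(0.72)·log₁₀(0.72) = 0.10272
  −(0.17)·log₁₀(0.17) = 0.13082
Sum: 0.10545 + 0.10272 + 0.13082 = 0.3390 dits.

0.3390 dits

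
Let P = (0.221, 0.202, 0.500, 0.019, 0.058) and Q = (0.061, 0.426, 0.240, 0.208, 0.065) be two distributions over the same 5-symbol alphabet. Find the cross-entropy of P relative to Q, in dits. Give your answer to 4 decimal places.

H(P,Q) = −Σ p·log₁₀ q.
  −0.221·log₁₀(0.061) = 0.26844
  −0.202·log₁₀(0.426) = 0.07486
  −0.500·log₁₀(0.240) = 0.30989
  −0.019·log₁₀(0.208) = 0.01296
  −0.058·log₁₀(0.065) = 0.06885
H(P,Q) = 0.7350 dits.

0.7350 dits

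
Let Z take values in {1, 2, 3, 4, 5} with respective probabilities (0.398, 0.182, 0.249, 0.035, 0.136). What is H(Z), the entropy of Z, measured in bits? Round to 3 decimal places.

2.037 bits

H(Z) = −Σ p·log₂ p.
  −(0.398)·log₂(0.398) = 0.5290
  −(0.182)·log₂(0.182) = 0.4474
  −(0.249)·log₂(0.249) = 0.4994
  −(0.035)·log₂(0.035) = 0.1693
  −(0.136)·log₂(0.136) = 0.3915
Sum: 0.5290 + 0.4474 + 0.4994 + 0.1693 + 0.3915 = 2.037 bits.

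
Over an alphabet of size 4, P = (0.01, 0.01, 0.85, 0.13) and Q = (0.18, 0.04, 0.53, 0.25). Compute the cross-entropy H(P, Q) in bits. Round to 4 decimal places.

H(P,Q) = −Σ p·log₂ q.
  −0.01·log₂(0.18) = 0.02474
  −0.01·log₂(0.04) = 0.04644
  −0.85·log₂(0.53) = 0.77855
  −0.13·log₂(0.25) = 0.26000
H(P,Q) = 1.1097 bits.

1.1097 bits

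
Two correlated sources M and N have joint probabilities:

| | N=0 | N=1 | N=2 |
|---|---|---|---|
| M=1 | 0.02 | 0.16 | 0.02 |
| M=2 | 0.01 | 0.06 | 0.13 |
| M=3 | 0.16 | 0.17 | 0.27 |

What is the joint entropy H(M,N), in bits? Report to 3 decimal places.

H(M,N) = −Σ p(x,y)·log₂ p(x,y) over all 9 cells.
  cell (1,0): −0.02·log₂0.02 = 0.1129
  cell (1,1): −0.16·log₂0.16 = 0.4230
  cell (1,2): −0.02·log₂0.02 = 0.1129
  cell (2,0): −0.01·log₂0.01 = 0.0664
  cell (2,1): −0.06·log₂0.06 = 0.2435
  cell (2,2): −0.13·log₂0.13 = 0.3826
  cell (3,0): −0.16·log₂0.16 = 0.4230
  cell (3,1): −0.17·log₂0.17 = 0.4346
  cell (3,2): −0.27·log₂0.27 = 0.5100
Sum = 2.709 bits.

2.709 bits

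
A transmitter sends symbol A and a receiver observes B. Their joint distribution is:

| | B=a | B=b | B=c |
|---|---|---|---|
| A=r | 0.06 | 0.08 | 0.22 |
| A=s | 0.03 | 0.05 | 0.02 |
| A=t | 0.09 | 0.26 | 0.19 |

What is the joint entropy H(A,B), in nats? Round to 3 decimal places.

H(A,B) = −Σ p(x,y)·ln p(x,y) over all 9 cells.
  cell (r,a): −0.06·ln0.06 = 0.1688
  cell (r,b): −0.08·ln0.08 = 0.2021
  cell (r,c): −0.22·ln0.22 = 0.3331
  cell (s,a): −0.03·ln0.03 = 0.1052
  cell (s,b): −0.05·ln0.05 = 0.1498
  cell (s,c): −0.02·ln0.02 = 0.0782
  cell (t,a): −0.09·ln0.09 = 0.2167
  cell (t,b): −0.26·ln0.26 = 0.3502
  cell (t,c): −0.19·ln0.19 = 0.3155
Sum = 1.920 nats.

1.920 nats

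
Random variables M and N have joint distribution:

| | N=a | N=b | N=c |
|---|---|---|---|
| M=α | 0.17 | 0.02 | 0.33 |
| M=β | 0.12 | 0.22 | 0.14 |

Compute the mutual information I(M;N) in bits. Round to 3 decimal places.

0.203 bits

Marginals: p(M) = (0.5200, 0.4800), p(N) = (0.2900, 0.2400, 0.4700).
I(M;N) = Σ p(x,y)·log₂[p(x,y)/(p(x)p(y))].
  (α,a): 0.17·log₂(1.1273) = 0.0294
  (α,b): 0.02·log₂(0.1603) = -0.0528
  (α,c): 0.33·log₂(1.3502) = 0.1430
  (β,a): 0.12·log₂(0.8621) = -0.0257
  (β,b): 0.22·log₂(1.9097) = 0.2053
  (β,c): 0.14·log₂(0.6206) = -0.0964
Sum = 0.203 bits.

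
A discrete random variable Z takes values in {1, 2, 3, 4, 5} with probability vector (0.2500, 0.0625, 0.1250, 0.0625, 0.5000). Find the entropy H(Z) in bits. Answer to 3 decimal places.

H(Z) = −Σ p·log₂ p.
  −(0.2500)·log₂(0.2500) = 0.5000
  −(0.0625)·log₂(0.0625) = 0.2500
  −(0.1250)·log₂(0.1250) = 0.3750
  −(0.0625)·log₂(0.0625) = 0.2500
  −(0.5000)·log₂(0.5000) = 0.5000
Sum: 0.5000 + 0.2500 + 0.3750 + 0.2500 + 0.5000 = 1.875 bits.

1.875 bits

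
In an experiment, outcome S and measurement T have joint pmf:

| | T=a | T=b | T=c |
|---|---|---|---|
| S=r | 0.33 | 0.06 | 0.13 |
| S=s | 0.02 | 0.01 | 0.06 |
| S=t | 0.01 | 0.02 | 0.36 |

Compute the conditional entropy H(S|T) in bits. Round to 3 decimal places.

0.969 bits

Marginals: p(S) = (0.5200, 0.0900, 0.3900), p(T) = (0.3600, 0.0900, 0.5500).
H(S|T) = Σ p(T) · H(S|T=·).
  T=a: p=0.3600, H(S|T=a) = 0.4903
  T=b: p=0.0900, H(S|T=b) = 1.2244
  T=c: p=0.5500, H(S|T=c) = 1.2408
Weighted sum = 0.969 bits.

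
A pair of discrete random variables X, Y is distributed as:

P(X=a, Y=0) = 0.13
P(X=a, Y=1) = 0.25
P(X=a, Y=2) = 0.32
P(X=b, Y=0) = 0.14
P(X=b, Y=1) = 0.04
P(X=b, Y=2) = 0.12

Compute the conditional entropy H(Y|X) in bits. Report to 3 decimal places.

1.477 bits

Marginals: p(X) = (0.7000, 0.3000), p(Y) = (0.2700, 0.2900, 0.4400).
H(Y|X) = Σ p(X) · H(Y|X=·).
  X=a: p=0.7000, H(Y|X=a) = 1.4978
  X=b: p=0.3000, H(Y|X=b) = 1.4295
Weighted sum = 1.477 bits.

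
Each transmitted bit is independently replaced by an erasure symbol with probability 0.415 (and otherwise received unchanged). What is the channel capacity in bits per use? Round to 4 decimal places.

0.5850 bits

Binary erasure channel: capacity C = 1 − ε.
C = 1 − 0.415 = 0.5850 bits per channel use.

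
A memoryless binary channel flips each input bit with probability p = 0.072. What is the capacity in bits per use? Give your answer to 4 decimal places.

Binary symmetric channel: C = 1 − h₂(ε) where h₂ is the binary entropy function.
h₂(0.072) = −0.072·log₂0.072 − 0.928·log₂0.928 = 0.3733.
C = 1 − 0.3733 = 0.6267 bits per channel use.

0.6267 bits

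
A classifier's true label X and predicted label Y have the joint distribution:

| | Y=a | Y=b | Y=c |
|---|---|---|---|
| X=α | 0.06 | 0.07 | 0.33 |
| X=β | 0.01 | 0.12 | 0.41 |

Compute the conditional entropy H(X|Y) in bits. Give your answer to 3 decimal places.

Chain rule: H(X|Y) = H(X,Y) − H(Y).
Marginals: p(X) = (0.4600, 0.5400), p(Y) = (0.0700, 0.1900, 0.7400).
H(X,Y) = 2.0008 bits; H(Y) = 1.0452 bits.
H(X|Y) = 2.0008 − 1.0452 = 0.956 bits.

0.956 bits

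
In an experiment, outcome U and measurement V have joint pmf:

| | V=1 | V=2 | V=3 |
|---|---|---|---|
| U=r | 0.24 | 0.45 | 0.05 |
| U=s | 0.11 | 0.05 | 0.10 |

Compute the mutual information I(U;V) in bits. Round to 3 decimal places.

0.140 bits

Marginals: p(U) = (0.7400, 0.2600), p(V) = (0.3500, 0.5000, 0.1500).
I(U;V) = Σ p(x,y)·log₂[p(x,y)/(p(x)p(y))].
  (r,1): 0.24·log₂(0.9266) = -0.0264
  (r,2): 0.45·log₂(1.2162) = 0.1271
  (r,3): 0.05·log₂(0.4505) = -0.0575
  (s,1): 0.11·log₂(1.2088) = 0.0301
  (s,2): 0.05·log₂(0.3846) = -0.0689
  (s,3): 0.10·log₂(2.5641) = 0.1358
Sum = 0.140 bits.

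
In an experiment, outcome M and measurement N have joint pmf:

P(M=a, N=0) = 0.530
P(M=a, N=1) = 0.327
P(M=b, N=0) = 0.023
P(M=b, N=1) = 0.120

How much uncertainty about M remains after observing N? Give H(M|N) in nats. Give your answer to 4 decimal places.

Chain rule: H(M|N) = H(M,N) − H(N).
Marginals: p(M) = (0.8570, 0.1430), p(N) = (0.5530, 0.4470).
H(M,N) = 1.0432 nats; H(N) = 0.6875 nats.
H(M|N) = 1.0432 − 0.6875 = 0.3557 nats.

0.3557 nats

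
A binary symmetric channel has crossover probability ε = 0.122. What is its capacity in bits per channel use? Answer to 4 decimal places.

0.4649 bits

Binary symmetric channel: C = 1 − h₂(ε) where h₂ is the binary entropy function.
h₂(0.122) = −0.122·log₂0.122 − 0.878·log₂0.878 = 0.5351.
C = 1 − 0.5351 = 0.4649 bits per channel use.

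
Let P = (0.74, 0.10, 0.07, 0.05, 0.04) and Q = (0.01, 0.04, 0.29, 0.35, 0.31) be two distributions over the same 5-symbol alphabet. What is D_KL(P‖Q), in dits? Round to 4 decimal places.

D(P‖Q) = Σ p·log₁₀(p/q).
  0.74·log₁₀(0.74/0.01) = 1.38323
  0.10·log₁₀(0.10/0.04) = 0.03979
  0.07·log₁₀(0.07/0.29) = -0.04321
  0.05·log₁₀(0.05/0.35) = -0.04225
  0.04·log₁₀(0.04/0.31) = -0.03557
D(P‖Q) = 1.3020 dits.

1.3020 dits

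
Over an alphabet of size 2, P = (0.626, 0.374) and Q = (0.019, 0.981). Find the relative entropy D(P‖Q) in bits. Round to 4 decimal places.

D(P‖Q) = Σ p·log₂(p/q).
  0.626·log₂(0.626/0.019) = 3.15635
  0.374·log₂(0.374/0.981) = -0.52031
D(P‖Q) = 2.6360 bits.

2.6360 bits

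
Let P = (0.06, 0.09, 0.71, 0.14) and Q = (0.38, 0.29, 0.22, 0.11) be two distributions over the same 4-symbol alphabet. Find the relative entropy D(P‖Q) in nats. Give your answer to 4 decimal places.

D(P‖Q) = Σ p·ln(p/q).
  0.06·ln(0.06/0.38) = -0.11075
  0.09·ln(0.09/0.29) = -0.10531
  0.71·ln(0.71/0.22) = 0.83186
  0.14·ln(0.14/0.11) = 0.03376
D(P‖Q) = 0.6496 nats.

0.6496 nats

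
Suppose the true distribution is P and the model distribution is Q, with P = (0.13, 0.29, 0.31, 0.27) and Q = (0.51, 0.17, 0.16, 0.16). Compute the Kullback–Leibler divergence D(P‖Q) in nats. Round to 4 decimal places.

D(P‖Q) = Σ p·ln(p/q).
  0.13·ln(0.13/0.51) = -0.17769
  0.29·ln(0.29/0.17) = 0.15488
  0.31·ln(0.31/0.16) = 0.20503
  0.27·ln(0.27/0.16) = 0.14128
D(P‖Q) = 0.3235 nats.

0.3235 nats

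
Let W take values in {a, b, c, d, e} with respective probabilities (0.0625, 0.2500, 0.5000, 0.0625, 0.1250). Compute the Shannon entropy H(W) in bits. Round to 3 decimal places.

H(W) = −Σ p·log₂ p.
  −(0.0625)·log₂(0.0625) = 0.2500
  −(0.2500)·log₂(0.2500) = 0.5000
  −(0.5000)·log₂(0.5000) = 0.5000
  −(0.0625)·log₂(0.0625) = 0.2500
  −(0.1250)·log₂(0.1250) = 0.3750
Sum: 0.2500 + 0.5000 + 0.5000 + 0.2500 + 0.3750 = 1.875 bits.

1.875 bits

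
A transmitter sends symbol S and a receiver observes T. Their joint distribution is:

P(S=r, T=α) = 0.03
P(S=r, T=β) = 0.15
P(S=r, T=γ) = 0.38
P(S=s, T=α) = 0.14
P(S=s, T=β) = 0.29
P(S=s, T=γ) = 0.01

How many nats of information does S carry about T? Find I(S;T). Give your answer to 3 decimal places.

Marginals: p(S) = (0.5600, 0.4400), p(T) = (0.1700, 0.4400, 0.3900).
I(S;T) = Σ p(x,y)·ln[p(x,y)/(p(x)p(y))].
  (r,α): 0.03·ln(0.3151) = -0.0346
  (r,β): 0.15·ln(0.6088) = -0.0744
  (r,γ): 0.38·ln(1.7399) = 0.2105
  (s,α): 0.14·ln(1.8717) = 0.0878
  (s,β): 0.29·ln(1.4979) = 0.1172
  (s,γ): 0.01·ln(0.0583) = -0.0284
Sum = 0.278 nats.

0.278 nats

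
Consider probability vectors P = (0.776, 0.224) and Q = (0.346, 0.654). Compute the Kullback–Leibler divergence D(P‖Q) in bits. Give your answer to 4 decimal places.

0.5580 bits

D(P‖Q) = Σ p·log₂(p/q).
  0.776·log₂(0.776/0.346) = 0.90426
  0.224·log₂(0.224/0.654) = -0.34626
D(P‖Q) = 0.5580 bits.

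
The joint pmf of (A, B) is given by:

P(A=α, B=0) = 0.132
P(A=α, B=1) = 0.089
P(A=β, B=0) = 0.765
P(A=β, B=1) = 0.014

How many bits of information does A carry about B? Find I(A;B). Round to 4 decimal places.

Marginals: p(A) = (0.2210, 0.7790), p(B) = (0.8970, 0.1030).
I(A;B) = Σ p(x,y)·log₂[p(x,y)/(p(x)p(y))].
  (α,0): 0.132·log₂(0.6659) = -0.07744
  (α,1): 0.089·log₂(3.9099) = 0.17507
  (β,0): 0.765·log₂(1.0948) = 0.09995
  (β,1): 0.014·log₂(0.1745) = -0.03526
Sum = 0.1623 bits.

0.1623 bits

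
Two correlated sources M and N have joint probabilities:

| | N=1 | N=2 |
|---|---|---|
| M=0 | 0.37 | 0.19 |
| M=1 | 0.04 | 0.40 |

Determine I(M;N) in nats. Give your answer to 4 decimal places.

0.1841 nats

Marginals: p(M) = (0.5600, 0.4400), p(N) = (0.4100, 0.5900).
I(M;N) = H(M) + H(N) − H(M,N).
H(M) = 0.6859, H(N) = 0.6769, H(M,N) = 1.1787.
I(M;N) = 0.6859 + 0.6769 − 1.1787 = 0.1841 nats.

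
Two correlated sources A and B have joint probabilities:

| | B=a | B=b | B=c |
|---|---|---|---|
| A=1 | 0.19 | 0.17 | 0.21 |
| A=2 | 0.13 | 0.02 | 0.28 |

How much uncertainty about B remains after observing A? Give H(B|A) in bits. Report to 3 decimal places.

Chain rule: H(B|A) = H(A,B) − H(A).
Marginals: p(A) = (0.5700, 0.4300), p(B) = (0.3200, 0.1900, 0.4900).
H(A,B) = 2.3724 bits; H(A) = 0.9858 bits.
H(B|A) = 2.3724 − 0.9858 = 1.387 bits.

1.387 bits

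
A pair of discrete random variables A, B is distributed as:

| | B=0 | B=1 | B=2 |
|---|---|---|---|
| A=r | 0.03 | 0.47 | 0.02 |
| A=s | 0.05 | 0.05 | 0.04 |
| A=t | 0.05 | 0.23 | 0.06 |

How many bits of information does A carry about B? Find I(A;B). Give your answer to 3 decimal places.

0.136 bits

Marginals: p(A) = (0.5200, 0.1400, 0.3400), p(B) = (0.1300, 0.7500, 0.1200).
I(A;B) = Σ p(x,y)·log₂[p(x,y)/(p(x)p(y))].
  (r,0): 0.03·log₂(0.4438) = -0.0352
  (r,1): 0.47·log₂(1.2051) = 0.1265
  (r,2): 0.02·log₂(0.3205) = -0.0328
  (s,0): 0.05·log₂(2.7473) = 0.0729
  (s,1): 0.05·log₂(0.4762) = -0.0535
  (s,2): 0.04·log₂(2.3810) = 0.0501
  (t,0): 0.05·log₂(1.1312) = 0.0089
  (t,1): 0.23·log₂(0.9020) = -0.0342
  (t,2): 0.06·log₂(1.4706) = 0.0334
Sum = 0.136 bits.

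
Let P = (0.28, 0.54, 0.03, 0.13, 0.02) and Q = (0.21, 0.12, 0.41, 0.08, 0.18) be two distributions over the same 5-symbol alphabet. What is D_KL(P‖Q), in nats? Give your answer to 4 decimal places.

0.8335 nats

D(P‖Q) = Σ p·ln(p/q).
  0.28·ln(0.28/0.21) = 0.08055
  0.54·ln(0.54/0.12) = 0.81220
  0.03·ln(0.03/0.41) = -0.07845
  0.13·ln(0.13/0.08) = 0.06312
  0.02·ln(0.02/0.18) = -0.04394
D(P‖Q) = 0.8335 nats.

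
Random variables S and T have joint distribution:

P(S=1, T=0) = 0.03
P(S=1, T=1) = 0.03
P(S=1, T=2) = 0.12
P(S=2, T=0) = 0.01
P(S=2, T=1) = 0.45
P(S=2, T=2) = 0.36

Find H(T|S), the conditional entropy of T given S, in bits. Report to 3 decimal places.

Marginals: p(S) = (0.1800, 0.8200), p(T) = (0.0400, 0.4800, 0.4800).
H(T|S) = Σ p(S) · H(T|S=·).
  S=1: p=0.1800, H(T|S=1) = 1.2516
  S=2: p=0.8200, H(T|S=2) = 1.0740
Weighted sum = 1.106 bits.

1.106 bits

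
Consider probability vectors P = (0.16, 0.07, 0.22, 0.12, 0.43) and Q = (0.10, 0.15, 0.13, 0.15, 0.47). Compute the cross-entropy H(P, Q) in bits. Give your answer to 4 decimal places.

H(P,Q) = −Σ p·log₂ q.
  −0.16·log₂(0.10) = 0.53151
  −0.07·log₂(0.15) = 0.19159
  −0.22·log₂(0.13) = 0.64755
  −0.12·log₂(0.15) = 0.32844
  −0.43·log₂(0.47) = 0.46838
H(P,Q) = 2.1675 bits.

2.1675 bits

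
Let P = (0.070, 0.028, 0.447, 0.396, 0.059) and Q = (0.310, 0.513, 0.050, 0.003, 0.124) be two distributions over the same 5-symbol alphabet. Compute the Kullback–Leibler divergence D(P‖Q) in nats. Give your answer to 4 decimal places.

2.6833 nats

D(P‖Q) = Σ p·ln(p/q).
  0.070·ln(0.070/0.310) = -0.10417
  0.028·ln(0.028/0.513) = -0.08143
  0.447·ln(0.447/0.050) = 0.97917
  0.396·ln(0.396/0.003) = 1.93359
  0.059·ln(0.059/0.124) = -0.04382
D(P‖Q) = 2.6833 nats.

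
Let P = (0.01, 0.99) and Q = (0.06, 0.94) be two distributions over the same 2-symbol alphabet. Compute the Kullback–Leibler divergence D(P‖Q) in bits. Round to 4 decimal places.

D(P‖Q) = Σ p·log₂(p/q).
  0.01·log₂(0.01/0.06) = -0.02585
  0.99·log₂(0.99/0.94) = 0.07402
D(P‖Q) = 0.0482 bits.

0.0482 bits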